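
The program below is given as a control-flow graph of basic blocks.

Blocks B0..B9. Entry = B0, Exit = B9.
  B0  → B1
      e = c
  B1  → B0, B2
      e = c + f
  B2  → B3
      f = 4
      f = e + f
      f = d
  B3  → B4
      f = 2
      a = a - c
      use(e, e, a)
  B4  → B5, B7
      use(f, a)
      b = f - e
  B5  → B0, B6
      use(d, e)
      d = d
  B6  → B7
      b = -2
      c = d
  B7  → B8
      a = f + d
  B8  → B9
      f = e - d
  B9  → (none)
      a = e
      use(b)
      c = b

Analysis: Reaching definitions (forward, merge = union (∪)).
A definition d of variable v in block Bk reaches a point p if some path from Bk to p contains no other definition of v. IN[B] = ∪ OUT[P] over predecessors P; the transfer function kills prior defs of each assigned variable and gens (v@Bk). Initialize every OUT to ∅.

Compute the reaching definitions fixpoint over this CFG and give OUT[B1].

Per-block solution:
  B0: | IN={a@B3, b@B4, d@B5, e@B1, f@B3} | OUT={a@B3, b@B4, d@B5, e@B0, f@B3}
  B1: | IN={a@B3, b@B4, d@B5, e@B0, f@B3} | OUT={a@B3, b@B4, d@B5, e@B1, f@B3}
  B2: | IN={a@B3, b@B4, d@B5, e@B1, f@B3} | OUT={a@B3, b@B4, d@B5, e@B1, f@B2}
  B3: | IN={a@B3, b@B4, d@B5, e@B1, f@B2} | OUT={a@B3, b@B4, d@B5, e@B1, f@B3}
  B4: | IN={a@B3, b@B4, d@B5, e@B1, f@B3} | OUT={a@B3, b@B4, d@B5, e@B1, f@B3}
  B5: | IN={a@B3, b@B4, d@B5, e@B1, f@B3} | OUT={a@B3, b@B4, d@B5, e@B1, f@B3}
  B6: | IN={a@B3, b@B4, d@B5, e@B1, f@B3} | OUT={a@B3, b@B6, c@B6, d@B5, e@B1, f@B3}
  B7: | IN={a@B3, b@B4, b@B6, c@B6, d@B5, e@B1, f@B3} | OUT={a@B7, b@B4, b@B6, c@B6, d@B5, e@B1, f@B3}
  B8: | IN={a@B7, b@B4, b@B6, c@B6, d@B5, e@B1, f@B3} | OUT={a@B7, b@B4, b@B6, c@B6, d@B5, e@B1, f@B8}
  B9: | IN={a@B7, b@B4, b@B6, c@B6, d@B5, e@B1, f@B8} | OUT={a@B9, b@B4, b@B6, c@B9, d@B5, e@B1, f@B8}

Merge at B1: IN[B1] = OUT[B0] = {a@B3, b@B4, d@B5, e@B0, f@B3}
Applying B1's transfer function to that IN value gives OUT[B1] (row B1 above).

Answer: {a@B3, b@B4, d@B5, e@B1, f@B3}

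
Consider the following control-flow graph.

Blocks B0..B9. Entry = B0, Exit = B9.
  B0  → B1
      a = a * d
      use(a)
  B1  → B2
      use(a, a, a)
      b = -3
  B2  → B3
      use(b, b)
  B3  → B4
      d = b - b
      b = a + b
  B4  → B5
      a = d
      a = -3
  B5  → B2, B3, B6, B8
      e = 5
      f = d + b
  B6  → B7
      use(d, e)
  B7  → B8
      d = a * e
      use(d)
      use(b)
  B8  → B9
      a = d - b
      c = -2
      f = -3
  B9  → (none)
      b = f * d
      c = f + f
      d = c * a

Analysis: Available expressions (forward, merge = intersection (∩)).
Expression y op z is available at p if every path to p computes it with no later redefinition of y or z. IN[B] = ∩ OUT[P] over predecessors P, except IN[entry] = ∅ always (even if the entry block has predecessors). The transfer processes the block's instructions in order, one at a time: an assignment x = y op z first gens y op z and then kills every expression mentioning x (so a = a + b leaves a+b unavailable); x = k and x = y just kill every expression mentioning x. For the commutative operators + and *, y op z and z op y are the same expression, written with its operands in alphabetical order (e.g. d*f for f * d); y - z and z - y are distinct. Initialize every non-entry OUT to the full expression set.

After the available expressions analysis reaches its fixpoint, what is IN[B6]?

Answer: {b+d}

Derivation:
Per-block solution:
  B0:  IN={}  OUT={}
  B1:  IN={}  OUT={}
  B2:  IN={}  OUT={}
  B3:  IN={}  OUT={}
  B4:  IN={}  OUT={}
  B5:  IN={}  OUT={b+d}
  B6:  IN={b+d}  OUT={b+d}
  B7:  IN={b+d}  OUT={a*e}
  B8:  IN={}  OUT={d-b}
  B9:  IN={d-b}  OUT={a*c, f+f}

Merge at B6: IN[B6] = OUT[B5] = {b+d}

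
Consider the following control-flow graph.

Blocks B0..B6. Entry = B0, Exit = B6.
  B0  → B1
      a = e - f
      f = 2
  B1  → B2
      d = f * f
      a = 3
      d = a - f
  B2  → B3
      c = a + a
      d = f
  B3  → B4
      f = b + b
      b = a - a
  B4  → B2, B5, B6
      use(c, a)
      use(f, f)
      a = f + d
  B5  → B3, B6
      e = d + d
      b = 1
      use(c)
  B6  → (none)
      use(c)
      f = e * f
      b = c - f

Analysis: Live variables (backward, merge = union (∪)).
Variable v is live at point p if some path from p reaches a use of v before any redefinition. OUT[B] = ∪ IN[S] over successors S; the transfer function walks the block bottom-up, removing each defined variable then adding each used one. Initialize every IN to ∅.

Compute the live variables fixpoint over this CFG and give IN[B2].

Answer: {a, b, e, f}

Working:
Fixpoint table:
  B0: | IN={b, e, f} | OUT={b, e, f}
  B1: | IN={b, e, f} | OUT={a, b, e, f}
  B2: | IN={a, b, e, f} | OUT={a, b, c, d, e}
  B3: | IN={a, b, c, d, e} | OUT={a, b, c, d, e, f}
  B4: | IN={a, b, c, d, e, f} | OUT={a, b, c, d, e, f}
  B5: | IN={a, c, d, f} | OUT={a, b, c, d, e, f}
  B6: | IN={c, e, f} | OUT={}

Merge at B2: OUT[B2] = IN[B3] = {a, b, c, d, e}
Applying B2's transfer function to that OUT value gives IN[B2] (row B2 above).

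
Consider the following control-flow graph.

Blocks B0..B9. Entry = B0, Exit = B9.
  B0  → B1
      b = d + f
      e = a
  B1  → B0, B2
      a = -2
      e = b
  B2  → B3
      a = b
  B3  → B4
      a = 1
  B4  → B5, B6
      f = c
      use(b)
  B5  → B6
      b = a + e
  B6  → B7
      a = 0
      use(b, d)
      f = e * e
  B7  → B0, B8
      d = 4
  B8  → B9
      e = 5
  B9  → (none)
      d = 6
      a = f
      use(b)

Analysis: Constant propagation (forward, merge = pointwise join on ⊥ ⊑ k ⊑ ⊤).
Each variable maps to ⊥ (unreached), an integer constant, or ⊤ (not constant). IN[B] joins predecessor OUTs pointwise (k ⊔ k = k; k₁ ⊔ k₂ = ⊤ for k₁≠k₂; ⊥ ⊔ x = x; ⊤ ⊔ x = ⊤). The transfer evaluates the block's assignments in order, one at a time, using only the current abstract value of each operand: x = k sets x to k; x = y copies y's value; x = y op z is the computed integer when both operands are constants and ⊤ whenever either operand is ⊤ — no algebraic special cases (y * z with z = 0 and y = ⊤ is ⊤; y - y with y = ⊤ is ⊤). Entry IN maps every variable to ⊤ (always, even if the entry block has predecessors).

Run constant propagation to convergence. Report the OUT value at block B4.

Answer: {a: 1, b: ⊤, c: ⊤, d: ⊤, e: ⊤, f: ⊤}

Trace:
Per-block solution:
  B0:   IN=(all ⊤)   OUT=(all ⊤)
  B1:   IN=(all ⊤)   OUT={a:-2; rest ⊤}
  B2:   IN={a:-2; rest ⊤}   OUT=(all ⊤)
  B3:   IN=(all ⊤)   OUT={a:1; rest ⊤}
  B4:   IN={a:1; rest ⊤}   OUT={a:1; rest ⊤}
  B5:   IN={a:1; rest ⊤}   OUT={a:1; rest ⊤}
  B6:   IN={a:1; rest ⊤}   OUT={a:0; rest ⊤}
  B7:   IN={a:0; rest ⊤}   OUT={a:0, d:4; rest ⊤}
  B8:   IN={a:0, d:4; rest ⊤}   OUT={a:0, d:4, e:5; rest ⊤}
  B9:   IN={a:0, d:4, e:5; rest ⊤}   OUT={d:6, e:5; rest ⊤}

Merge at B4: IN[B4] = OUT[B3] = {a: 1, b: ⊤, c: ⊤, d: ⊤, e: ⊤, f: ⊤}
Applying B4's transfer function to that IN value gives OUT[B4] (row B4 above).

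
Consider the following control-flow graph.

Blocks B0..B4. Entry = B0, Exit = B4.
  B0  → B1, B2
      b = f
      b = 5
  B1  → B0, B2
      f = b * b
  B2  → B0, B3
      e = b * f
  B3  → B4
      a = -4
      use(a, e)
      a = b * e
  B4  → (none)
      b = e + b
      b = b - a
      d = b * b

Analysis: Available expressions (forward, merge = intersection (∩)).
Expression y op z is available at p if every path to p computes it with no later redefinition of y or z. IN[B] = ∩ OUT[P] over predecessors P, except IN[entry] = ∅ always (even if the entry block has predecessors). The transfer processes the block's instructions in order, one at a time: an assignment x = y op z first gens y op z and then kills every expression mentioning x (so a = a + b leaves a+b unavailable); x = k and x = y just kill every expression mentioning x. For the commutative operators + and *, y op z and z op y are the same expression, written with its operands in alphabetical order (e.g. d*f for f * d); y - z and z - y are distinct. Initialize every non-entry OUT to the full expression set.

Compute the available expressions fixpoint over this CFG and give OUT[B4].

Converged values:
  B0:  IN={}  OUT={}
  B1:  IN={}  OUT={b*b}
  B2:  IN={}  OUT={b*f}
  B3:  IN={b*f}  OUT={b*e, b*f}
  B4:  IN={b*e, b*f}  OUT={b*b}

Merge at B4: IN[B4] = OUT[B3] = {b*e, b*f}
Applying B4's transfer function to that IN value gives OUT[B4] (row B4 above).

Answer: {b*b}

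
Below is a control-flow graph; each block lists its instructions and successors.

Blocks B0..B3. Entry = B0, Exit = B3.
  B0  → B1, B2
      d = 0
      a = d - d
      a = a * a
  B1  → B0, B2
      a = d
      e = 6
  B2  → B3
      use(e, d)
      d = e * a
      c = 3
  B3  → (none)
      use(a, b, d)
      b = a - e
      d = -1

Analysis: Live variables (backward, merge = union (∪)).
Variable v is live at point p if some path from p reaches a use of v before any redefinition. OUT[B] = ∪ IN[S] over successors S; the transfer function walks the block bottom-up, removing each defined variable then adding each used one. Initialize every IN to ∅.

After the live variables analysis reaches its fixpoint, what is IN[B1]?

Fixpoint table:
  B0: | IN={b, e} | OUT={a, b, d, e}
  B1: | IN={b, d} | OUT={a, b, d, e}
  B2: | IN={a, b, d, e} | OUT={a, b, d, e}
  B3: | IN={a, b, d, e} | OUT={}

Merge at B1: OUT[B1] = IN[B0] ⊔ IN[B2] = {a, b, d, e}
Applying B1's transfer function to that OUT value gives IN[B1] (row B1 above).

Answer: {b, d}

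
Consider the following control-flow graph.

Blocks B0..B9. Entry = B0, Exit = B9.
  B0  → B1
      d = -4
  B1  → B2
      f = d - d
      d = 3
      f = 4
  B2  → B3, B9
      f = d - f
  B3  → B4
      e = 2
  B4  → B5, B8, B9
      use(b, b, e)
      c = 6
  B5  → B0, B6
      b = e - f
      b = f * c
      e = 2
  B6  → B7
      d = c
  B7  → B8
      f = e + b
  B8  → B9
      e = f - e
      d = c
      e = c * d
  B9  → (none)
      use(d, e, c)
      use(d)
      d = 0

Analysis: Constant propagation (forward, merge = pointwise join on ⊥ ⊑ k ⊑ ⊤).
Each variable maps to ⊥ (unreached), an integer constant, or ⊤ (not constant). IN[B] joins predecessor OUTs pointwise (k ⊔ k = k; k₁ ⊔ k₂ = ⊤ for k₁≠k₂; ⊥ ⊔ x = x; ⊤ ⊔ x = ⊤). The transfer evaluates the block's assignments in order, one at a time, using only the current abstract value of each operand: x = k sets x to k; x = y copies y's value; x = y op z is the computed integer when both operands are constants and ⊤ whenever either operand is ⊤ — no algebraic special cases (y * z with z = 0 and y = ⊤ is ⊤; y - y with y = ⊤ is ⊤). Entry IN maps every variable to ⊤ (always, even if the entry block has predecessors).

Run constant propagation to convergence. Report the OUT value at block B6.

Converged values:
  B0: | IN=(all ⊤) | OUT={d:-4; rest ⊤}
  B1: | IN={d:-4; rest ⊤} | OUT={d:3, f:4; rest ⊤}
  B2: | IN={d:3, f:4; rest ⊤} | OUT={d:3, f:-1; rest ⊤}
  B3: | IN={d:3, f:-1; rest ⊤} | OUT={d:3, e:2, f:-1; rest ⊤}
  B4: | IN={d:3, e:2, f:-1; rest ⊤} | OUT={c:6, d:3, e:2, f:-1; rest ⊤}
  B5: | IN={c:6, d:3, e:2, f:-1; rest ⊤} | OUT={b:-6, c:6, d:3, e:2, f:-1; rest ⊤}
  B6: | IN={b:-6, c:6, d:3, e:2, f:-1; rest ⊤} | OUT={b:-6, c:6, d:6, e:2, f:-1; rest ⊤}
  B7: | IN={b:-6, c:6, d:6, e:2, f:-1; rest ⊤} | OUT={b:-6, c:6, d:6, e:2, f:-4; rest ⊤}
  B8: | IN={c:6, e:2; rest ⊤} | OUT={c:6, d:6, e:36; rest ⊤}
  B9: | IN=(all ⊤) | OUT={d:0; rest ⊤}

Merge at B6: IN[B6] = OUT[B5] = {a: ⊤, b: -6, c: 6, d: 3, e: 2, f: -1}
Applying B6's transfer function to that IN value gives OUT[B6] (row B6 above).

Answer: {a: ⊤, b: -6, c: 6, d: 6, e: 2, f: -1}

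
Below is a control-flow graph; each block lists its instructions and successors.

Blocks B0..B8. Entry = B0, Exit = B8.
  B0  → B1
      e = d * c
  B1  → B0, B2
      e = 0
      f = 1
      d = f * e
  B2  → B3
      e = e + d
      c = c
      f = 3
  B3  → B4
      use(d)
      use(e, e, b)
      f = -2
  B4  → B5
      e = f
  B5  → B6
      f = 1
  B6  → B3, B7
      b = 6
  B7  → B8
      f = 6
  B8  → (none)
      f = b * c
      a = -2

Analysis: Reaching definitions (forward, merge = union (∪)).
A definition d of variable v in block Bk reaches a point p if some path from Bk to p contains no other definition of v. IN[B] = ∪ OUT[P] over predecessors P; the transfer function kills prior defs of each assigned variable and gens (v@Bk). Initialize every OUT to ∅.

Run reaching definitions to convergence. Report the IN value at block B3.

Answer: {b@B6, c@B2, d@B1, e@B2, e@B4, f@B2, f@B5}

Working:
Per-block solution:
  B0: | IN={d@B1, e@B1, f@B1} | OUT={d@B1, e@B0, f@B1}
  B1: | IN={d@B1, e@B0, f@B1} | OUT={d@B1, e@B1, f@B1}
  B2: | IN={d@B1, e@B1, f@B1} | OUT={c@B2, d@B1, e@B2, f@B2}
  B3: | IN={b@B6, c@B2, d@B1, e@B2, e@B4, f@B2, f@B5} | OUT={b@B6, c@B2, d@B1, e@B2, e@B4, f@B3}
  B4: | IN={b@B6, c@B2, d@B1, e@B2, e@B4, f@B3} | OUT={b@B6, c@B2, d@B1, e@B4, f@B3}
  B5: | IN={b@B6, c@B2, d@B1, e@B4, f@B3} | OUT={b@B6, c@B2, d@B1, e@B4, f@B5}
  B6: | IN={b@B6, c@B2, d@B1, e@B4, f@B5} | OUT={b@B6, c@B2, d@B1, e@B4, f@B5}
  B7: | IN={b@B6, c@B2, d@B1, e@B4, f@B5} | OUT={b@B6, c@B2, d@B1, e@B4, f@B7}
  B8: | IN={b@B6, c@B2, d@B1, e@B4, f@B7} | OUT={a@B8, b@B6, c@B2, d@B1, e@B4, f@B8}

Merge at B3: IN[B3] = OUT[B2] ⊔ OUT[B6] = {b@B6, c@B2, d@B1, e@B2, e@B4, f@B2, f@B5}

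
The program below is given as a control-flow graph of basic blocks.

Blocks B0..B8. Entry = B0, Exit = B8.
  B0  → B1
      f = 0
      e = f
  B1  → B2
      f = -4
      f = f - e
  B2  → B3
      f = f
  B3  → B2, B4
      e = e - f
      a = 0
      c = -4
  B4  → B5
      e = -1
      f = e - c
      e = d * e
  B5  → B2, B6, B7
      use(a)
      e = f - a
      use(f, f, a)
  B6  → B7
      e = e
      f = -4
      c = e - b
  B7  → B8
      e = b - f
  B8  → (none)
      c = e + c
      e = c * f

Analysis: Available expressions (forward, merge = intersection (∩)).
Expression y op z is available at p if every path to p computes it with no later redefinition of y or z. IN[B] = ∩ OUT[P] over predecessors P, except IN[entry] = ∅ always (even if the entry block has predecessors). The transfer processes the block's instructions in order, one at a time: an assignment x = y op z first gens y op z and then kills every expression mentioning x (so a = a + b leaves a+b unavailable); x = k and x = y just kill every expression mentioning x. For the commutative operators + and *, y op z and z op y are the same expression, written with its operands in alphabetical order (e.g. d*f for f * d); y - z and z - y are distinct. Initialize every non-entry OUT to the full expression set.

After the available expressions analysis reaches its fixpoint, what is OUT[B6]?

Answer: {e-b}

Working:
Converged values:
  B0:   IN={}   OUT={}
  B1:   IN={}   OUT={}
  B2:   IN={}   OUT={}
  B3:   IN={}   OUT={}
  B4:   IN={}   OUT={}
  B5:   IN={}   OUT={f-a}
  B6:   IN={f-a}   OUT={e-b}
  B7:   IN={}   OUT={b-f}
  B8:   IN={b-f}   OUT={b-f, c*f}

Merge at B6: IN[B6] = OUT[B5] = {f-a}
Applying B6's transfer function to that IN value gives OUT[B6] (row B6 above).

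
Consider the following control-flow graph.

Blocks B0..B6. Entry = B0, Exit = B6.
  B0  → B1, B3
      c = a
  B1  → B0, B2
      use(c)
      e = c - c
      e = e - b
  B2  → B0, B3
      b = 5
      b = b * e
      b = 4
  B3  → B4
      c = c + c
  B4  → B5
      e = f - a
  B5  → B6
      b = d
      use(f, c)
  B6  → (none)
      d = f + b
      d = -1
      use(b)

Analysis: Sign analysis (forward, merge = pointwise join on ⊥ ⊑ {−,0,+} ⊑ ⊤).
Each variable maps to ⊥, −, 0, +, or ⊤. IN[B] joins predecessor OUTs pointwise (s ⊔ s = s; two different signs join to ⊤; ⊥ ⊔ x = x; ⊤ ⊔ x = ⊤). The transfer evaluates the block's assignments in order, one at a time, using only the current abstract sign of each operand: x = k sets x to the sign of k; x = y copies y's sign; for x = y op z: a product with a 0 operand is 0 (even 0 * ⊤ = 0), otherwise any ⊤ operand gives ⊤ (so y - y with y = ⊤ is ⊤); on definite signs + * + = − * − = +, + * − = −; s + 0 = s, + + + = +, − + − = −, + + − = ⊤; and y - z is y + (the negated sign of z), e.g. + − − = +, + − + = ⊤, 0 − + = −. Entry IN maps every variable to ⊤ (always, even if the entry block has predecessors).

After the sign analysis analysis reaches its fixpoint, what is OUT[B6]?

Answer: {a: ⊤, b: ⊤, c: ⊤, d: -, e: ⊤, f: ⊤}

Trace:
Fixpoint table:
  B0:  IN=(all ⊤)  OUT=(all ⊤)
  B1:  IN=(all ⊤)  OUT=(all ⊤)
  B2:  IN=(all ⊤)  OUT={b:+; rest ⊤}
  B3:  IN=(all ⊤)  OUT=(all ⊤)
  B4:  IN=(all ⊤)  OUT=(all ⊤)
  B5:  IN=(all ⊤)  OUT=(all ⊤)
  B6:  IN=(all ⊤)  OUT={d:-; rest ⊤}

Merge at B6: IN[B6] = OUT[B5] = {a: ⊤, b: ⊤, c: ⊤, d: ⊤, e: ⊤, f: ⊤}
Applying B6's transfer function to that IN value gives OUT[B6] (row B6 above).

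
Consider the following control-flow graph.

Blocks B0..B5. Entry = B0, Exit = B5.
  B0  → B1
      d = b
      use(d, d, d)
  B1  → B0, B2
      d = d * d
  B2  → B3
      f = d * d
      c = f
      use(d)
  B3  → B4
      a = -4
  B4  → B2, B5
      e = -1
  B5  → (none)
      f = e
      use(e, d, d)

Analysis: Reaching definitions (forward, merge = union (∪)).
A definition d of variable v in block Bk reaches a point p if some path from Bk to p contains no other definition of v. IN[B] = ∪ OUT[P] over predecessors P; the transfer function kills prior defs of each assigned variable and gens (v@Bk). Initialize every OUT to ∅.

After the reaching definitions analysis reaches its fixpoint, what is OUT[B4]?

Fixpoint table:
  B0: | IN={d@B1} | OUT={d@B0}
  B1: | IN={d@B0} | OUT={d@B1}
  B2: | IN={a@B3, c@B2, d@B1, e@B4, f@B2} | OUT={a@B3, c@B2, d@B1, e@B4, f@B2}
  B3: | IN={a@B3, c@B2, d@B1, e@B4, f@B2} | OUT={a@B3, c@B2, d@B1, e@B4, f@B2}
  B4: | IN={a@B3, c@B2, d@B1, e@B4, f@B2} | OUT={a@B3, c@B2, d@B1, e@B4, f@B2}
  B5: | IN={a@B3, c@B2, d@B1, e@B4, f@B2} | OUT={a@B3, c@B2, d@B1, e@B4, f@B5}

Merge at B4: IN[B4] = OUT[B3] = {a@B3, c@B2, d@B1, e@B4, f@B2}
Applying B4's transfer function to that IN value gives OUT[B4] (row B4 above).

Answer: {a@B3, c@B2, d@B1, e@B4, f@B2}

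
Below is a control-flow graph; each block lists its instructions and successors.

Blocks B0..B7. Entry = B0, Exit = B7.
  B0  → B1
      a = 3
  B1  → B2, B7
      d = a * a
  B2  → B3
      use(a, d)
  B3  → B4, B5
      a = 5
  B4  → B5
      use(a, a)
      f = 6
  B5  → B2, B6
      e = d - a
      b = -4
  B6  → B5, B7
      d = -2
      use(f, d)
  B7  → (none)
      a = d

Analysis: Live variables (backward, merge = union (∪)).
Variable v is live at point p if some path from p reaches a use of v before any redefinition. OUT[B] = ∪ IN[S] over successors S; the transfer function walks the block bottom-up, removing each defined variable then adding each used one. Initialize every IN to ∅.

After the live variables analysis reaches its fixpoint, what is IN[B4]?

Answer: {a, d}

Derivation:
Converged values:
  B0: | IN={f} | OUT={a, f}
  B1: | IN={a, f} | OUT={a, d, f}
  B2: | IN={a, d, f} | OUT={d, f}
  B3: | IN={d, f} | OUT={a, d, f}
  B4: | IN={a, d} | OUT={a, d, f}
  B5: | IN={a, d, f} | OUT={a, d, f}
  B6: | IN={a, f} | OUT={a, d, f}
  B7: | IN={d} | OUT={}

Merge at B4: OUT[B4] = IN[B5] = {a, d, f}
Applying B4's transfer function to that OUT value gives IN[B4] (row B4 above).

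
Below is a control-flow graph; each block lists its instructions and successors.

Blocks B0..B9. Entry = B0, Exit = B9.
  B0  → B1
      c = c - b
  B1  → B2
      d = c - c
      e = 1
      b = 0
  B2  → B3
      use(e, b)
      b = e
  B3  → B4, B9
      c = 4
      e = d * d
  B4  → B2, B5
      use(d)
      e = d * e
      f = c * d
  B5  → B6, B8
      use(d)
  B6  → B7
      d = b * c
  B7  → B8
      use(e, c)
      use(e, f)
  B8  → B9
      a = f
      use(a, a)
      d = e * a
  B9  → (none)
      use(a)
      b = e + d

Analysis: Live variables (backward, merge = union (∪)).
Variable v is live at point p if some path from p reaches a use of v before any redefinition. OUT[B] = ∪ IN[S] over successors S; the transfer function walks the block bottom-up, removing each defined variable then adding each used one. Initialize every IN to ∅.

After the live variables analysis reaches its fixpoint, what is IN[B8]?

Answer: {e, f}

Trace:
Converged values:
  B0:  IN={a, b, c}  OUT={a, c}
  B1:  IN={a, c}  OUT={a, b, d, e}
  B2:  IN={a, b, d, e}  OUT={a, b, d}
  B3:  IN={a, b, d}  OUT={a, b, c, d, e}
  B4:  IN={a, b, c, d, e}  OUT={a, b, c, d, e, f}
  B5:  IN={b, c, d, e, f}  OUT={b, c, e, f}
  B6:  IN={b, c, e, f}  OUT={c, e, f}
  B7:  IN={c, e, f}  OUT={e, f}
  B8:  IN={e, f}  OUT={a, d, e}
  B9:  IN={a, d, e}  OUT={}

Merge at B8: OUT[B8] = IN[B9] = {a, d, e}
Applying B8's transfer function to that OUT value gives IN[B8] (row B8 above).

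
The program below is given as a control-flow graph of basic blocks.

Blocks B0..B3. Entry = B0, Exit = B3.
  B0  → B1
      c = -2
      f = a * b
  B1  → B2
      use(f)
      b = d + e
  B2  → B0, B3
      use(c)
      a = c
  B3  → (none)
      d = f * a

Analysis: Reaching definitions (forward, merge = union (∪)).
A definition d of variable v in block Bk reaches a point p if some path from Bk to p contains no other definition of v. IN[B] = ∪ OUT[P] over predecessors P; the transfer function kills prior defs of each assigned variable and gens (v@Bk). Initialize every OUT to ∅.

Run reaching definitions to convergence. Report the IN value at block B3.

Answer: {a@B2, b@B1, c@B0, f@B0}

Working:
Converged values:
  B0: | IN={a@B2, b@B1, c@B0, f@B0} | OUT={a@B2, b@B1, c@B0, f@B0}
  B1: | IN={a@B2, b@B1, c@B0, f@B0} | OUT={a@B2, b@B1, c@B0, f@B0}
  B2: | IN={a@B2, b@B1, c@B0, f@B0} | OUT={a@B2, b@B1, c@B0, f@B0}
  B3: | IN={a@B2, b@B1, c@B0, f@B0} | OUT={a@B2, b@B1, c@B0, d@B3, f@B0}

Merge at B3: IN[B3] = OUT[B2] = {a@B2, b@B1, c@B0, f@B0}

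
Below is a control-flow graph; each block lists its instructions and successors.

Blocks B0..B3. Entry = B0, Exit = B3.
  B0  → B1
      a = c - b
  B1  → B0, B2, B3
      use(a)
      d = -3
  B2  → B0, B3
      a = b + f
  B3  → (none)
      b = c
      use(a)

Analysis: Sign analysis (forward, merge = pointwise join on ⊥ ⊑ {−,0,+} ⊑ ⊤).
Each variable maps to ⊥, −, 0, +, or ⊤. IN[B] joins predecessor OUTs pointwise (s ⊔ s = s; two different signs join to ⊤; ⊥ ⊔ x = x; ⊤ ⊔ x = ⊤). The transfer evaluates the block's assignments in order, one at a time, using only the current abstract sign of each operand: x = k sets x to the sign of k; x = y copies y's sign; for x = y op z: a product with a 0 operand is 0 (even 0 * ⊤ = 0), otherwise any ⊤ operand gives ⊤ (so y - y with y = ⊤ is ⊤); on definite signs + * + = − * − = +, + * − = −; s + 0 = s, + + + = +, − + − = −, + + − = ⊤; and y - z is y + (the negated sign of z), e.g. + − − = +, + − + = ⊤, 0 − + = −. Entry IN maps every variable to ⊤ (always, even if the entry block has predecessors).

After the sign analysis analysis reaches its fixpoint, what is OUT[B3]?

Answer: {a: ⊤, b: ⊤, c: ⊤, d: -, e: ⊤, f: ⊤}

Trace:
Converged values:
  B0:  IN=(all ⊤)  OUT=(all ⊤)
  B1:  IN=(all ⊤)  OUT={d:-; rest ⊤}
  B2:  IN={d:-; rest ⊤}  OUT={d:-; rest ⊤}
  B3:  IN={d:-; rest ⊤}  OUT={d:-; rest ⊤}

Merge at B3: IN[B3] = OUT[B1] ⊔ OUT[B2] = {a: ⊤, b: ⊤, c: ⊤, d: -, e: ⊤, f: ⊤}
Applying B3's transfer function to that IN value gives OUT[B3] (row B3 above).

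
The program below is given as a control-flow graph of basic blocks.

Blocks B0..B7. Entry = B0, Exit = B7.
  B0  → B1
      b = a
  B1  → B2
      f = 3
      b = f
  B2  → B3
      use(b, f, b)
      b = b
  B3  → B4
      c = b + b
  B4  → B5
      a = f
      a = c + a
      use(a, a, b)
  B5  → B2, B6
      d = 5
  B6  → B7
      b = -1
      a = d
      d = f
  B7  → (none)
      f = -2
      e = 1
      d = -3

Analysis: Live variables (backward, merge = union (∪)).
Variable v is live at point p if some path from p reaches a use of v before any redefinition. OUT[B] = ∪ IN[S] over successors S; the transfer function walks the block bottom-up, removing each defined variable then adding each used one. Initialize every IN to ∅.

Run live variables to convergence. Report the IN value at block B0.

Answer: {a}

Working:
Per-block solution:
  B0: | IN={a} | OUT={}
  B1: | IN={} | OUT={b, f}
  B2: | IN={b, f} | OUT={b, f}
  B3: | IN={b, f} | OUT={b, c, f}
  B4: | IN={b, c, f} | OUT={b, f}
  B5: | IN={b, f} | OUT={b, d, f}
  B6: | IN={d, f} | OUT={}
  B7: | IN={} | OUT={}

Merge at B0: OUT[B0] = IN[B1] = {}
Applying B0's transfer function to that OUT value gives IN[B0] (row B0 above).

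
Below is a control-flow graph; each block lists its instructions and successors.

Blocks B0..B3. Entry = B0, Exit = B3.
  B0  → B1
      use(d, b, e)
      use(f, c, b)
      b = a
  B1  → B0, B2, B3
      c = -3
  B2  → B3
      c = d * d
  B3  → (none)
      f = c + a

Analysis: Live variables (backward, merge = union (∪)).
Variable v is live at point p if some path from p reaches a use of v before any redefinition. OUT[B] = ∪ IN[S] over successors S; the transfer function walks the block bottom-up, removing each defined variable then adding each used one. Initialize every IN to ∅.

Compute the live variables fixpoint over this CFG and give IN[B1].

Answer: {a, b, d, e, f}

Working:
Fixpoint table:
  B0:   IN={a, b, c, d, e, f}   OUT={a, b, d, e, f}
  B1:   IN={a, b, d, e, f}   OUT={a, b, c, d, e, f}
  B2:   IN={a, d}   OUT={a, c}
  B3:   IN={a, c}   OUT={}

Merge at B1: OUT[B1] = IN[B0] ⊔ IN[B2] ⊔ IN[B3] = {a, b, c, d, e, f}
Applying B1's transfer function to that OUT value gives IN[B1] (row B1 above).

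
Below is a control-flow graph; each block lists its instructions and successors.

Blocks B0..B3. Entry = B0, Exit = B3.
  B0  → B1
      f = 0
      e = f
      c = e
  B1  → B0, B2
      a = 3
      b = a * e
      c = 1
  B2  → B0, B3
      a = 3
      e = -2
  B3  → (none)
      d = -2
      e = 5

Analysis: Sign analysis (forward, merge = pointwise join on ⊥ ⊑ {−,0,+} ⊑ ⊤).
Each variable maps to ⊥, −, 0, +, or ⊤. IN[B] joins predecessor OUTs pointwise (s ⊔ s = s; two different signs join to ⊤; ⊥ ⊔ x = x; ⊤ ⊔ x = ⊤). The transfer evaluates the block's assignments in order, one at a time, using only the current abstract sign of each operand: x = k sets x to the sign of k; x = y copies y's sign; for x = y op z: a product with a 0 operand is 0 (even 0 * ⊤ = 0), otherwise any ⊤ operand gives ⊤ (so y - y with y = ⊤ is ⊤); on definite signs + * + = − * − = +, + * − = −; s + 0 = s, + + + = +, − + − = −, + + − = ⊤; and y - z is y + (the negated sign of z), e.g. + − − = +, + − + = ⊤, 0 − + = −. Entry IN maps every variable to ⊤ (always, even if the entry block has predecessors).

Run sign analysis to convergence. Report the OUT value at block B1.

Answer: {a: +, b: 0, c: +, d: ⊤, e: 0, f: 0}

Derivation:
Per-block solution:
  B0: | IN=(all ⊤) | OUT={c:0, e:0, f:0; rest ⊤}
  B1: | IN={c:0, e:0, f:0; rest ⊤} | OUT={a:+, b:0, c:+, e:0, f:0; rest ⊤}
  B2: | IN={a:+, b:0, c:+, e:0, f:0; rest ⊤} | OUT={a:+, b:0, c:+, e:-, f:0; rest ⊤}
  B3: | IN={a:+, b:0, c:+, e:-, f:0; rest ⊤} | OUT={a:+, b:0, c:+, d:-, e:+, f:0; rest ⊤}

Merge at B1: IN[B1] = OUT[B0] = {a: ⊤, b: ⊤, c: 0, d: ⊤, e: 0, f: 0}
Applying B1's transfer function to that IN value gives OUT[B1] (row B1 above).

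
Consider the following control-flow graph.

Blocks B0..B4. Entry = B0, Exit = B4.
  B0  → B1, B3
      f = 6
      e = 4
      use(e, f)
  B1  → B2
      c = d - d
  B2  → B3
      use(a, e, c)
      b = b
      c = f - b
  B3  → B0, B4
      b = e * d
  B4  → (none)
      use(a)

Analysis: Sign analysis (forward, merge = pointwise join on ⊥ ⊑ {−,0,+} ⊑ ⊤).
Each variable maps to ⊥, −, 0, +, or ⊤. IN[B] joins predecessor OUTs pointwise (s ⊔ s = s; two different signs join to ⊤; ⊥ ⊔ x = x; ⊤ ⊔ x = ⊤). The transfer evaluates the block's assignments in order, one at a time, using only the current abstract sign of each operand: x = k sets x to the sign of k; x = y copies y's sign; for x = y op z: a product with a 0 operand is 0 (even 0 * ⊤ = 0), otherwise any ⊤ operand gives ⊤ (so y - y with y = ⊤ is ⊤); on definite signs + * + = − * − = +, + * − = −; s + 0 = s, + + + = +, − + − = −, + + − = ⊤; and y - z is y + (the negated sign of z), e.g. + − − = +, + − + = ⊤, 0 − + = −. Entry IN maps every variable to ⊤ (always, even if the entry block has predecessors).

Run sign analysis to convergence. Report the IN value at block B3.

Converged values:
  B0: | IN=(all ⊤) | OUT={e:+, f:+; rest ⊤}
  B1: | IN={e:+, f:+; rest ⊤} | OUT={e:+, f:+; rest ⊤}
  B2: | IN={e:+, f:+; rest ⊤} | OUT={e:+, f:+; rest ⊤}
  B3: | IN={e:+, f:+; rest ⊤} | OUT={e:+, f:+; rest ⊤}
  B4: | IN={e:+, f:+; rest ⊤} | OUT={e:+, f:+; rest ⊤}

Merge at B3: IN[B3] = OUT[B0] ⊔ OUT[B2] = {a: ⊤, b: ⊤, c: ⊤, d: ⊤, e: +, f: +}

Answer: {a: ⊤, b: ⊤, c: ⊤, d: ⊤, e: +, f: +}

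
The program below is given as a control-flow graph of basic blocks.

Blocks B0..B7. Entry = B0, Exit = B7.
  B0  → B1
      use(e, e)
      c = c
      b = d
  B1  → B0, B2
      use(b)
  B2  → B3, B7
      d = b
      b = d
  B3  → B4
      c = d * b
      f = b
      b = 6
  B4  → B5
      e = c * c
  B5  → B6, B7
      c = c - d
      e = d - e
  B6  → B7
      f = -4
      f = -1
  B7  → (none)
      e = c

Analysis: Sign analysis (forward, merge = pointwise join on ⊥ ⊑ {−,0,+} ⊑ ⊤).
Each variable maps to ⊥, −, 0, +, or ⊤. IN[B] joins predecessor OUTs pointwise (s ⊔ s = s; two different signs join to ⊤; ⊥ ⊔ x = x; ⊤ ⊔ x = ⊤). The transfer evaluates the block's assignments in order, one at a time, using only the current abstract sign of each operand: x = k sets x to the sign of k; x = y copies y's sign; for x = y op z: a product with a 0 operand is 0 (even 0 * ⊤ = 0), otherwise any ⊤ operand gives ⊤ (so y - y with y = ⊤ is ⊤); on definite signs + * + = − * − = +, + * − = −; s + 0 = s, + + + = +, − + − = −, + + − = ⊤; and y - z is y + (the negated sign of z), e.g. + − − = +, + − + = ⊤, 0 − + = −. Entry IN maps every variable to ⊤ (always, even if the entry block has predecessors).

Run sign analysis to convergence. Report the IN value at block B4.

Fixpoint table:
  B0: | IN=(all ⊤) | OUT=(all ⊤)
  B1: | IN=(all ⊤) | OUT=(all ⊤)
  B2: | IN=(all ⊤) | OUT=(all ⊤)
  B3: | IN=(all ⊤) | OUT={b:+; rest ⊤}
  B4: | IN={b:+; rest ⊤} | OUT={b:+; rest ⊤}
  B5: | IN={b:+; rest ⊤} | OUT={b:+; rest ⊤}
  B6: | IN={b:+; rest ⊤} | OUT={b:+, f:-; rest ⊤}
  B7: | IN=(all ⊤) | OUT=(all ⊤)

Merge at B4: IN[B4] = OUT[B3] = {a: ⊤, b: +, c: ⊤, d: ⊤, e: ⊤, f: ⊤}

Answer: {a: ⊤, b: +, c: ⊤, d: ⊤, e: ⊤, f: ⊤}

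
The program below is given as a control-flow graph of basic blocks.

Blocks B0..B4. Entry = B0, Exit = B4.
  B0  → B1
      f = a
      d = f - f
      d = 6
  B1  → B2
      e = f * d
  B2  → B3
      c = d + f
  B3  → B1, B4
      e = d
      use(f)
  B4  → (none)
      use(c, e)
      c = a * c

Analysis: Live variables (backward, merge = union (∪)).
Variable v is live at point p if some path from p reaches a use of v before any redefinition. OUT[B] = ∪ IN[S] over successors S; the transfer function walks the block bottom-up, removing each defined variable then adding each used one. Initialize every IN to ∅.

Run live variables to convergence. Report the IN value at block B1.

Answer: {a, d, f}

Derivation:
Fixpoint table:
  B0:  IN={a}  OUT={a, d, f}
  B1:  IN={a, d, f}  OUT={a, d, f}
  B2:  IN={a, d, f}  OUT={a, c, d, f}
  B3:  IN={a, c, d, f}  OUT={a, c, d, e, f}
  B4:  IN={a, c, e}  OUT={}

Merge at B1: OUT[B1] = IN[B2] = {a, d, f}
Applying B1's transfer function to that OUT value gives IN[B1] (row B1 above).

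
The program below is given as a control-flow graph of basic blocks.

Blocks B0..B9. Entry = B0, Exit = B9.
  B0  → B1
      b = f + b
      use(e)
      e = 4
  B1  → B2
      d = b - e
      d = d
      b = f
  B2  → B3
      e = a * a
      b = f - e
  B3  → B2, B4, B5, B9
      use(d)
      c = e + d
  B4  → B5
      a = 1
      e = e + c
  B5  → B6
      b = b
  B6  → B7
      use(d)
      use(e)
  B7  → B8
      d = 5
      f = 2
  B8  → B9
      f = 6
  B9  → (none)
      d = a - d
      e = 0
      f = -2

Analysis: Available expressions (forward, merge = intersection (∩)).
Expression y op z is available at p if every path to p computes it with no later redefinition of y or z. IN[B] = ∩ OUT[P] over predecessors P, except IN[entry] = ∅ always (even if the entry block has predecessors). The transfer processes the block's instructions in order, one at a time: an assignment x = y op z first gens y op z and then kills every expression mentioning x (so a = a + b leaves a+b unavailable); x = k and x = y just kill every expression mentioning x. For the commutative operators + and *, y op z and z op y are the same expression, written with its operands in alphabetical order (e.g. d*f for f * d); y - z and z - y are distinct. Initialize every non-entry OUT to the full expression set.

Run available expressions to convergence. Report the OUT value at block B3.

Converged values:
  B0:   IN={}   OUT={}
  B1:   IN={}   OUT={}
  B2:   IN={}   OUT={a*a, f-e}
  B3:   IN={a*a, f-e}   OUT={a*a, d+e, f-e}
  B4:   IN={a*a, d+e, f-e}   OUT={}
  B5:   IN={}   OUT={}
  B6:   IN={}   OUT={}
  B7:   IN={}   OUT={}
  B8:   IN={}   OUT={}
  B9:   IN={}   OUT={}

Merge at B3: IN[B3] = OUT[B2] = {a*a, f-e}
Applying B3's transfer function to that IN value gives OUT[B3] (row B3 above).

Answer: {a*a, d+e, f-e}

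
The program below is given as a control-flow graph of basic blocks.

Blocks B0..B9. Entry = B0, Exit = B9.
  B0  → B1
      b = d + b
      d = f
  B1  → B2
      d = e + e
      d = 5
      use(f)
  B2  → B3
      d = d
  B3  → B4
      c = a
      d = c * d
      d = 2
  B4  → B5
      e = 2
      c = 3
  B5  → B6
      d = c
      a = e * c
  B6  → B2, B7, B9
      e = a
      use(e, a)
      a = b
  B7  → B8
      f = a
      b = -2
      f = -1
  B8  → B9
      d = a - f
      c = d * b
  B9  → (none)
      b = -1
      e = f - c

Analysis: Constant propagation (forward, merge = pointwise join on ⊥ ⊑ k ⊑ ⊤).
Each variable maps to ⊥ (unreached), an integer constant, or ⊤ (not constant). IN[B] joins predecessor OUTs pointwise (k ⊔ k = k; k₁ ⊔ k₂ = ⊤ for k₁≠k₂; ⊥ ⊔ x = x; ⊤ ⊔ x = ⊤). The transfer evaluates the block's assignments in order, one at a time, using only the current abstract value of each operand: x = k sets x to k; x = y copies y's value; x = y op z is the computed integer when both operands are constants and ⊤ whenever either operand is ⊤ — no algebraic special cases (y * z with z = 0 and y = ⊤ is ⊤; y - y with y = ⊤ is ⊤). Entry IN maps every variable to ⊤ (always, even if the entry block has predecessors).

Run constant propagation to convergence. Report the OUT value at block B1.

Answer: {a: ⊤, b: ⊤, c: ⊤, d: 5, e: ⊤, f: ⊤}

Trace:
Converged values:
  B0: | IN=(all ⊤) | OUT=(all ⊤)
  B1: | IN=(all ⊤) | OUT={d:5; rest ⊤}
  B2: | IN=(all ⊤) | OUT=(all ⊤)
  B3: | IN=(all ⊤) | OUT={d:2; rest ⊤}
  B4: | IN={d:2; rest ⊤} | OUT={c:3, d:2, e:2; rest ⊤}
  B5: | IN={c:3, d:2, e:2; rest ⊤} | OUT={a:6, c:3, d:3, e:2; rest ⊤}
  B6: | IN={a:6, c:3, d:3, e:2; rest ⊤} | OUT={c:3, d:3, e:6; rest ⊤}
  B7: | IN={c:3, d:3, e:6; rest ⊤} | OUT={b:-2, c:3, d:3, e:6, f:-1; rest ⊤}
  B8: | IN={b:-2, c:3, d:3, e:6, f:-1; rest ⊤} | OUT={b:-2, e:6, f:-1; rest ⊤}
  B9: | IN={e:6; rest ⊤} | OUT={b:-1; rest ⊤}

Merge at B1: IN[B1] = OUT[B0] = {a: ⊤, b: ⊤, c: ⊤, d: ⊤, e: ⊤, f: ⊤}
Applying B1's transfer function to that IN value gives OUT[B1] (row B1 above).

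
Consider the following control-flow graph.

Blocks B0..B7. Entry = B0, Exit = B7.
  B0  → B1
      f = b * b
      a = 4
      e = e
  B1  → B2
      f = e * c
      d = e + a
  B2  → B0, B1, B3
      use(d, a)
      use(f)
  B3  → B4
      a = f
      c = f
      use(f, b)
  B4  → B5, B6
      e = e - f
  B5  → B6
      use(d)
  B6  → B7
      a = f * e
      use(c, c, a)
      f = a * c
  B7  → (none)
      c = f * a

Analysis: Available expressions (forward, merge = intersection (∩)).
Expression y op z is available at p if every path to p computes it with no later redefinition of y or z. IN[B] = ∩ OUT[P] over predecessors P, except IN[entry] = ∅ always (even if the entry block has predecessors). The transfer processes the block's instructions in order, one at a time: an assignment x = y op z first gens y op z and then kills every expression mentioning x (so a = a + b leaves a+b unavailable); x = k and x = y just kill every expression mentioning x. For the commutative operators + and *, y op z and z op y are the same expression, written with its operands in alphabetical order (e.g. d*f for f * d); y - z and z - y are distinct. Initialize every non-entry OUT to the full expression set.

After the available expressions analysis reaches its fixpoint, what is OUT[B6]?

Fixpoint table:
  B0:  IN={}  OUT={b*b}
  B1:  IN={b*b}  OUT={a+e, b*b, c*e}
  B2:  IN={a+e, b*b, c*e}  OUT={a+e, b*b, c*e}
  B3:  IN={a+e, b*b, c*e}  OUT={b*b}
  B4:  IN={b*b}  OUT={b*b}
  B5:  IN={b*b}  OUT={b*b}
  B6:  IN={b*b}  OUT={a*c, b*b}
  B7:  IN={a*c, b*b}  OUT={a*f, b*b}

Merge at B6: IN[B6] = OUT[B4] ∩ OUT[B5] = {b*b}
Applying B6's transfer function to that IN value gives OUT[B6] (row B6 above).

Answer: {a*c, b*b}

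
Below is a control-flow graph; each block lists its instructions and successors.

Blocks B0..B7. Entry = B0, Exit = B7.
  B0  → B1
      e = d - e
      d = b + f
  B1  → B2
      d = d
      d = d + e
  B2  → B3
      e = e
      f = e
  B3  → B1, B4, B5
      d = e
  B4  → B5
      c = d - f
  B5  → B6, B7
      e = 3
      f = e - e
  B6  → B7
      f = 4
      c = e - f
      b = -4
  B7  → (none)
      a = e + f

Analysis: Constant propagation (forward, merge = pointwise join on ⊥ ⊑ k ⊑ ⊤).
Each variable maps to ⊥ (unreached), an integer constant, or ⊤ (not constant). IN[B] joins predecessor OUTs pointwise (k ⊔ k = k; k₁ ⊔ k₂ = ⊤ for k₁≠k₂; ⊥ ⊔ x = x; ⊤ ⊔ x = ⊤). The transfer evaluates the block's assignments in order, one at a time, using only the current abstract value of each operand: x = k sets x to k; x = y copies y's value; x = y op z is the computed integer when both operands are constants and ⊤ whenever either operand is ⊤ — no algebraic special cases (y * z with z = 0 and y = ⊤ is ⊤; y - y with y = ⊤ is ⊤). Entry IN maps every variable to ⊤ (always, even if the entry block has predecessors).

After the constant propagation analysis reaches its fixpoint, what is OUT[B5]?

Converged values:
  B0:   IN=(all ⊤)   OUT=(all ⊤)
  B1:   IN=(all ⊤)   OUT=(all ⊤)
  B2:   IN=(all ⊤)   OUT=(all ⊤)
  B3:   IN=(all ⊤)   OUT=(all ⊤)
  B4:   IN=(all ⊤)   OUT=(all ⊤)
  B5:   IN=(all ⊤)   OUT={e:3, f:0; rest ⊤}
  B6:   IN={e:3, f:0; rest ⊤}   OUT={b:-4, c:-1, e:3, f:4; rest ⊤}
  B7:   IN={e:3; rest ⊤}   OUT={e:3; rest ⊤}

Merge at B5: IN[B5] = OUT[B3] ⊔ OUT[B4] = {a: ⊤, b: ⊤, c: ⊤, d: ⊤, e: ⊤, f: ⊤}
Applying B5's transfer function to that IN value gives OUT[B5] (row B5 above).

Answer: {a: ⊤, b: ⊤, c: ⊤, d: ⊤, e: 3, f: 0}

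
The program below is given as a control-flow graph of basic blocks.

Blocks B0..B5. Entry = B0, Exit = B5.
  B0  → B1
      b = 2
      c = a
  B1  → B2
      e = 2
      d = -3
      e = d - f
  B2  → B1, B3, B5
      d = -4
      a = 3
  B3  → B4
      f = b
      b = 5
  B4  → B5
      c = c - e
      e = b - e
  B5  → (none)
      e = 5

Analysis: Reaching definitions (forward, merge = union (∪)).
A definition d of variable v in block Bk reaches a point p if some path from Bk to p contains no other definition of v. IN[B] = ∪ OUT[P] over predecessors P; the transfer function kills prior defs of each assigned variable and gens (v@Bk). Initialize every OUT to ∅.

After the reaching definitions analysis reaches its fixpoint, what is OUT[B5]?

Answer: {a@B2, b@B0, b@B3, c@B0, c@B4, d@B2, e@B5, f@B3}

Trace:
Per-block solution:
  B0:  IN={}  OUT={b@B0, c@B0}
  B1:  IN={a@B2, b@B0, c@B0, d@B2, e@B1}  OUT={a@B2, b@B0, c@B0, d@B1, e@B1}
  B2:  IN={a@B2, b@B0, c@B0, d@B1, e@B1}  OUT={a@B2, b@B0, c@B0, d@B2, e@B1}
  B3:  IN={a@B2, b@B0, c@B0, d@B2, e@B1}  OUT={a@B2, b@B3, c@B0, d@B2, e@B1, f@B3}
  B4:  IN={a@B2, b@B3, c@B0, d@B2, e@B1, f@B3}  OUT={a@B2, b@B3, c@B4, d@B2, e@B4, f@B3}
  B5:  IN={a@B2, b@B0, b@B3, c@B0, c@B4, d@B2, e@B1, e@B4, f@B3}  OUT={a@B2, b@B0, b@B3, c@B0, c@B4, d@B2, e@B5, f@B3}

Merge at B5: IN[B5] = OUT[B2] ⊔ OUT[B4] = {a@B2, b@B0, b@B3, c@B0, c@B4, d@B2, e@B1, e@B4, f@B3}
Applying B5's transfer function to that IN value gives OUT[B5] (row B5 above).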